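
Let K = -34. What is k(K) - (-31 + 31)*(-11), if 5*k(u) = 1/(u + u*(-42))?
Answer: 1/6970 ≈ 0.00014347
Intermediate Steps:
k(u) = -1/(205*u) (k(u) = 1/(5*(u + u*(-42))) = 1/(5*(u - 42*u)) = 1/(5*((-41*u))) = (-1/(41*u))/5 = -1/(205*u))
k(K) - (-31 + 31)*(-11) = -1/205/(-34) - (-31 + 31)*(-11) = -1/205*(-1/34) - 0*(-11) = 1/6970 - 1*0 = 1/6970 + 0 = 1/6970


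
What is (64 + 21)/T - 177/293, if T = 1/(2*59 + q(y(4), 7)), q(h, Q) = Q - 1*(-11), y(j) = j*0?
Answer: 3386903/293 ≈ 11559.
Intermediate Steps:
y(j) = 0
q(h, Q) = 11 + Q (q(h, Q) = Q + 11 = 11 + Q)
T = 1/136 (T = 1/(2*59 + (11 + 7)) = 1/(118 + 18) = 1/136 ≈ 0.0073529)
(64 + 21)/T - 177/293 = (64 + 21)/(1/136) - 177/293 = 85*136 - 177*1/293 = 11560 - 177/293 = 3386903/293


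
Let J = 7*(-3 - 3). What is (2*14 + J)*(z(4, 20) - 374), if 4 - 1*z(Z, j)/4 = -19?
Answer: 3948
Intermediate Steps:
z(Z, j) = 92 (z(Z, j) = 16 - 4*(-19) = 16 + 76 = 92)
J = -42 (J = 7*(-6) = -42)
(2*14 + J)*(z(4, 20) - 374) = (2*14 - 42)*(92 - 374) = (28 - 42)*(-282) = -14*(-282) = 3948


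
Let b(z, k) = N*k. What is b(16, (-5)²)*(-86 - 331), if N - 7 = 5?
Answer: -125100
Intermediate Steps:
N = 12 (N = 7 + 5 = 12)
b(z, k) = 12*k
b(16, (-5)²)*(-86 - 331) = (12*(-5)²)*(-86 - 331) = (12*25)*(-417) = 300*(-417) = -125100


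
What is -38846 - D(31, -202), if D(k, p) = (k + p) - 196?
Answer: -38479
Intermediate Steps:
D(k, p) = -196 + k + p
-38846 - D(31, -202) = -38846 - (-196 + 31 - 202) = -38846 - 1*(-367) = -38846 + 367 = -38479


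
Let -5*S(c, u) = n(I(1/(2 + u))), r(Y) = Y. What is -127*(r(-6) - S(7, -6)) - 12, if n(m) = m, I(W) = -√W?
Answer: 750 + 127*I/10 ≈ 750.0 + 12.7*I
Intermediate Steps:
S(c, u) = √(1/(2 + u))/5 (S(c, u) = -(-1)*√(1/(2 + u))/5 = √(1/(2 + u))/5)
-127*(r(-6) - S(7, -6)) - 12 = -127*(-6 - √(1/(2 - 6))/5) - 12 = -127*(-6 - √(1/(-4))/5) - 12 = -127*(-6 - √(-¼)/5) - 12 = -127*(-6 - I/2/5) - 12 = -127*(-6 - I/10) - 12 = (762 + 127*I/10) - 12 = 750 + 127*I/10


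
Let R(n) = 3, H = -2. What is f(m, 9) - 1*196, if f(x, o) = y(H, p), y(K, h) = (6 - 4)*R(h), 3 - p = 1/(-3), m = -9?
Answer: -190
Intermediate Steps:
p = 10/3 (p = 3 - 1/(-3) = 3 - (-1)/3 = 3 - 1*(-⅓) = 3 + ⅓ = 10/3 ≈ 3.3333)
y(K, h) = 6 (y(K, h) = (6 - 4)*3 = 2*3 = 6)
f(x, o) = 6
f(m, 9) - 1*196 = 6 - 1*196 = 6 - 196 = -190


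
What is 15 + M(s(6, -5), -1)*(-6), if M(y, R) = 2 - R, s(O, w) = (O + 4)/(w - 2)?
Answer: -3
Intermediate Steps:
s(O, w) = (4 + O)/(-2 + w)
15 + M(s(6, -5), -1)*(-6) = 15 + (2 - 1*(-1))*(-6) = 15 + (2 + 1)*(-6) = 15 + 3*(-6) = 15 - 18 = -3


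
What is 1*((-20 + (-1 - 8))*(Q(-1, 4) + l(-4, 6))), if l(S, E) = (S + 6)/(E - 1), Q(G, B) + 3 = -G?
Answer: 232/5 ≈ 46.400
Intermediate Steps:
Q(G, B) = -3 - G
l(S, E) = (6 + S)/(-1 + E)
1*((-20 + (-1 - 8))*(Q(-1, 4) + l(-4, 6))) = 1*((-20 + (-1 - 8))*((-3 - 1*(-1)) + (6 - 4)/(-1 + 6))) = 1*((-20 - 9)*((-3 + 1) + 2/5)) = 1*(-29*(-2 + (⅕)*2)) = 1*(-29*(-2 + ⅖)) = 1*(-29*(-8/5)) = 1*(232/5) = 232/5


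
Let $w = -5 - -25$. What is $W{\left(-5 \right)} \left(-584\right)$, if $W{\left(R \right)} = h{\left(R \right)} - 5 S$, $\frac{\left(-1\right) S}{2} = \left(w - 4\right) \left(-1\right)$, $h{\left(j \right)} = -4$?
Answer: $95776$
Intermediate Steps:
$w = 20$ ($w = -5 + 25 = 20$)
$S = 32$ ($S = - 2 \left(20 - 4\right) \left(-1\right) = - 2 \cdot 16 \left(-1\right) = \left(-2\right) \left(-16\right) = 32$)
$W{\left(R \right)} = -164$ ($W{\left(R \right)} = -4 - 160 = -164$)
$W{\left(-5 \right)} \left(-584\right) = \left(-164\right) \left(-584\right) = 95776$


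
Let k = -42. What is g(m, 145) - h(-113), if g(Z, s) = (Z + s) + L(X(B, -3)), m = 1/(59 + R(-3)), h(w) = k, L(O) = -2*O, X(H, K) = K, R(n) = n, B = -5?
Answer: 10809/56 ≈ 193.02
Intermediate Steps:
h(w) = -42
m = 1/56 (m = 1/(59 - 3) = 1/56 ≈ 0.017857)
g(Z, s) = 6 + Z + s (g(Z, s) = (Z + s) - 2*(-3) = (Z + s) + 6 = 6 + Z + s)
g(m, 145) - h(-113) = (6 + 1/56 + 145) - 1*(-42) = 8457/56 + 42 = 10809/56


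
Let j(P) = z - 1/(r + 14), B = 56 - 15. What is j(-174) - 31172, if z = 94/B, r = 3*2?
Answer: -25559201/820 ≈ -31170.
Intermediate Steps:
B = 41
r = 6
z = 94/41 ≈ 2.2927
j(P) = 1839/820 (j(P) = 94/41 - 1/(6 + 14) = 94/41 - 1/20 = 1839/820)
j(-174) - 31172 = 1839/820 - 31172 = -25559201/820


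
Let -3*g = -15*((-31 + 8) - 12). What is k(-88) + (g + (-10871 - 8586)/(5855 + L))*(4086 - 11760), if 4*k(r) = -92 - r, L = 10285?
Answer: 3637418313/2690 ≈ 1.3522e+6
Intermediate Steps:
g = -175 (g = -(-5)*((-31 + 8) - 12) = -(-5)*(-23 - 12) = -(-5)*(-35) = -⅓*525 = -175)
k(r) = -23 - r/4 (k(r) = (-92 - r)/4 = -23 - r/4)
k(-88) + (g + (-10871 - 8586)/(5855 + L))*(4086 - 11760) = (-23 - ¼*(-88)) + (-175 + (-10871 - 8586)/(5855 + 10285))*(4086 - 11760) = (-23 + 22) + (-175 - 19457/16140)*(-7674) = -1 + (-175 - 19457*1/16140)*(-7674) = -1 + (-175 - 19457/16140)*(-7674) = -1 - 2843957/16140*(-7674) = -1 + 3637421003/2690 = 3637418313/2690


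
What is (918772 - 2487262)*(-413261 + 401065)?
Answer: 19129304040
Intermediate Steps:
(918772 - 2487262)*(-413261 + 401065) = -1568490*(-12196) = 19129304040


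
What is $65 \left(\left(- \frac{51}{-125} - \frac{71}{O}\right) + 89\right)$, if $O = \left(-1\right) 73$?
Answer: $\frac{10721399}{1825} \approx 5874.7$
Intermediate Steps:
$O = -73$
$65 \left(\left(- \frac{51}{-125} - \frac{71}{O}\right) + 89\right) = 65 \left(\left(- \frac{51}{-125} - \frac{71}{-73}\right) + 89\right) = 65 \left(\left(\left(-51\right) \left(- \frac{1}{125}\right) - - \frac{71}{73}\right) + 89\right) = 65 \left(\left(\frac{51}{125} + \frac{71}{73}\right) + 89\right) = 65 \left(\frac{12598}{9125} + 89\right) = 65 \cdot \frac{824723}{9125} = \frac{10721399}{1825}$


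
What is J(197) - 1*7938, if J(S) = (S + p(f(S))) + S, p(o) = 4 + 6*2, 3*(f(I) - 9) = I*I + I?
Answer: -7528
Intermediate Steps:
f(I) = 9 + I/3 + I²/3 (f(I) = 9 + (I*I + I)/3 = 9 + (I² + I)/3 = 9 + (I + I²)/3 = 9 + (I/3 + I²/3) = 9 + I/3 + I²/3)
p(o) = 16 (p(o) = 4 + 12 = 16)
J(S) = 16 + 2*S (J(S) = (S + 16) + S = (16 + S) + S = 16 + 2*S)
J(197) - 1*7938 = (16 + 2*197) - 1*7938 = (16 + 394) - 7938 = 410 - 7938 = -7528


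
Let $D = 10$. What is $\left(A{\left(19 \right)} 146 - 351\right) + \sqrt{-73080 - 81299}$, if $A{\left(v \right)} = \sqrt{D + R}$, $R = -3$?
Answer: $-351 + 146 \sqrt{7} + i \sqrt{154379} \approx 35.28 + 392.91 i$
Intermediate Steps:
$A{\left(v \right)} = \sqrt{7}$ ($A{\left(v \right)} = \sqrt{10 - 3} = \sqrt{7}$)
$\left(A{\left(19 \right)} 146 - 351\right) + \sqrt{-73080 - 81299} = \left(\sqrt{7} \cdot 146 - 351\right) + \sqrt{-73080 - 81299} = \left(146 \sqrt{7} - 351\right) + \sqrt{-154379} = \left(-351 + 146 \sqrt{7}\right) + i \sqrt{154379} = -351 + 146 \sqrt{7} + i \sqrt{154379}$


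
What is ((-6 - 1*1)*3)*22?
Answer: -462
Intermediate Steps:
((-6 - 1*1)*3)*22 = ((-6 - 1)*3)*22 = -7*3*22 = -21*22 = -462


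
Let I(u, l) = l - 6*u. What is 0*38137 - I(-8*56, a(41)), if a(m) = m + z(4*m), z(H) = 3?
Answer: -2732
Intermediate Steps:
a(m) = 3 + m (a(m) = m + 3 = 3 + m)
0*38137 - I(-8*56, a(41)) = 0*38137 - ((3 + 41) - (-48)*56) = 0 - (44 - 6*(-448)) = 0 - (44 + 2688) = 0 - 1*2732 = 0 - 2732 = -2732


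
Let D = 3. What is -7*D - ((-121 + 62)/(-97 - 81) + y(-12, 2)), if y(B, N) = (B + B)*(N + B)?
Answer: -46517/178 ≈ -261.33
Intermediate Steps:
y(B, N) = 2*B*(B + N) (y(B, N) = (2*B)*(B + N) = 2*B*(B + N))
-7*D - ((-121 + 62)/(-97 - 81) + y(-12, 2)) = -7*3 - ((-121 + 62)/(-97 - 81) + 2*(-12)*(-12 + 2)) = -21 - (-59/(-178) + 2*(-12)*(-10)) = -21 - (-59*(-1/178) + 240) = -21 - (59/178 + 240) = -21 - 1*42779/178 = -21 - 42779/178 = -46517/178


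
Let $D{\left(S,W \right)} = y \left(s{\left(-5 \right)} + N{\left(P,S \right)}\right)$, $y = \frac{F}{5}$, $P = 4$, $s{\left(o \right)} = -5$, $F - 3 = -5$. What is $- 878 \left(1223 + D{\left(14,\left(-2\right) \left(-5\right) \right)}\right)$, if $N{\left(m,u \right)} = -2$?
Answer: $- \frac{5381262}{5} \approx -1.0763 \cdot 10^{6}$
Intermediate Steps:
$F = -2$ ($F = 3 - 5 = -2$)
$y = - \frac{2}{5} \approx -0.4$
$D{\left(S,W \right)} = \frac{14}{5}$ ($D{\left(S,W \right)} = - \frac{2 \left(-5 - 2\right)}{5} = \left(- \frac{2}{5}\right) \left(-7\right) = \frac{14}{5}$)
$- 878 \left(1223 + D{\left(14,\left(-2\right) \left(-5\right) \right)}\right) = - 878 \left(1223 + \frac{14}{5}\right) = \left(-878\right) \frac{6129}{5} = - \frac{5381262}{5}$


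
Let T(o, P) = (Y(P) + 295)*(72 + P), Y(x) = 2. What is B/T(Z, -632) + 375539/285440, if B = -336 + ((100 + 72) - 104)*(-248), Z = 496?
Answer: 842115181/593429760 ≈ 1.4191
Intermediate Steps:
B = -17200 (B = -336 + (172 - 104)*(-248) = -336 + 68*(-248) = -336 - 16864 = -17200)
T(o, P) = 21384 + 297*P (T(o, P) = (2 + 295)*(72 + P) = 297*(72 + P) = 21384 + 297*P)
B/T(Z, -632) + 375539/285440 = -17200/(21384 + 297*(-632)) + 375539/285440 = -17200/(21384 - 187704) + 375539*(1/285440) = -17200/(-166320) + 375539/285440 = -17200*(-1/166320) + 375539/285440 = 215/2079 + 375539/285440 = 842115181/593429760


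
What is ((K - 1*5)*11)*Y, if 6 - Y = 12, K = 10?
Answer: -330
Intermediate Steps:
Y = -6 (Y = 6 - 1*12 = 6 - 12 = -6)
((K - 1*5)*11)*Y = ((10 - 1*5)*11)*(-6) = ((10 - 5)*11)*(-6) = (5*11)*(-6) = 55*(-6) = -330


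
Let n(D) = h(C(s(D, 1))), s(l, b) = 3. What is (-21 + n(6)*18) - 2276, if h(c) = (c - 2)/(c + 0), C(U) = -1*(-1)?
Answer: -2315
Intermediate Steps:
C(U) = 1
h(c) = (-2 + c)/c
n(D) = -1 (n(D) = (-2 + 1)/1 = 1*(-1) = -1)
(-21 + n(6)*18) - 2276 = (-21 - 1*18) - 2276 = (-21 - 18) - 2276 = -39 - 2276 = -2315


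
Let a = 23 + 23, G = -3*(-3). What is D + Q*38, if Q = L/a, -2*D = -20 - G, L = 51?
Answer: 2605/46 ≈ 56.630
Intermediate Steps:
G = 9
a = 46
D = 29/2 (D = -(-20 - 1*9)/2 = -(-20 - 9)/2 = -½*(-29) = 29/2 ≈ 14.500)
Q = 51/46 ≈ 1.1087
D + Q*38 = 29/2 + (51/46)*38 = 29/2 + 969/23 = 2605/46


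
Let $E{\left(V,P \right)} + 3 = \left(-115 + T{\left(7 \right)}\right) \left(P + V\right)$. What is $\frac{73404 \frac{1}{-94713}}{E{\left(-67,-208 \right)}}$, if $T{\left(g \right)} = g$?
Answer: $- \frac{8156}{312521329} \approx -2.6097 \cdot 10^{-5}$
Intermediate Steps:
$E{\left(V,P \right)} = -3 - 108 P - 108 V$ ($E{\left(V,P \right)} = -3 + \left(-115 + 7\right) \left(P + V\right) = -3 - 108 \left(P + V\right) = -3 - \left(108 P + 108 V\right) = -3 - 108 P - 108 V$)
$\frac{73404 \frac{1}{-94713}}{E{\left(-67,-208 \right)}} = \frac{73404 \frac{1}{-94713}}{-3 - -22464 - -7236} = \frac{73404 \left(- \frac{1}{94713}\right)}{-3 + 22464 + 7236} = - \frac{24468}{31571 \cdot 29697} = \left(- \frac{24468}{31571}\right) \frac{1}{29697} = - \frac{8156}{312521329}$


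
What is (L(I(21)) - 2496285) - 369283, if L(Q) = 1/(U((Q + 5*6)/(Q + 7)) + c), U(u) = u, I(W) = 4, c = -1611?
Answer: -50683301227/17687 ≈ -2.8656e+6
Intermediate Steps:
L(Q) = 1/(-1611 + (30 + Q)/(7 + Q)) (L(Q) = 1/((Q + 5*6)/(Q + 7) - 1611) = 1/((Q + 30)/(7 + Q) - 1611) = 1/((30 + Q)/(7 + Q) - 1611) = 1/(-1611 + (30 + Q)/(7 + Q)))
(L(I(21)) - 2496285) - 369283 = ((-7 - 1*4)/(23*(489 + 70*4)) - 2496285) - 369283 = ((-7 - 4)/(23*(489 + 280)) - 2496285) - 369283 = ((1/23)*(-11)/769 - 2496285) - 369283 = ((1/23)*(1/769)*(-11) - 2496285) - 369283 = (-11/17687 - 2496285) - 369283 = -44151792806/17687 - 369283 = -50683301227/17687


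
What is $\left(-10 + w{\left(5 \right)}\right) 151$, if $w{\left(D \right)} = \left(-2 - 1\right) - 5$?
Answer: $-2718$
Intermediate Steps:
$w{\left(D \right)} = -8$ ($w{\left(D \right)} = -3 - 5 = -8$)
$\left(-10 + w{\left(5 \right)}\right) 151 = \left(-10 - 8\right) 151 = \left(-18\right) 151 = -2718$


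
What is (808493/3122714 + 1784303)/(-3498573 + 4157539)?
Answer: 795981252405/293966050532 ≈ 2.7077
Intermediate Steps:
(808493/3122714 + 1784303)/(-3498573 + 4157539) = (808493*(1/3122714) + 1784303)/658966 = (115499/446102 + 1784303)*(1/658966) = (795981252405/446102)*(1/658966) = 795981252405/293966050532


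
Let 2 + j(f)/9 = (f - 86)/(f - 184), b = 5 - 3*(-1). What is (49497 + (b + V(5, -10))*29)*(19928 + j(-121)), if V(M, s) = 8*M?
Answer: 309120803157/305 ≈ 1.0135e+9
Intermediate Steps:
b = 8 (b = 5 + 3 = 8)
j(f) = -18 + 9*(-86 + f)/(-184 + f) (j(f) = -18 + 9*((f - 86)/(f - 184)) = -18 + 9*((-86 + f)/(-184 + f)) = -18 + 9*(-86 + f)/(-184 + f))
(49497 + (b + V(5, -10))*29)*(19928 + j(-121)) = (49497 + (8 + 8*5)*29)*(19928 + 9*(282 - 1*(-121))/(-184 - 121)) = (49497 + (8 + 40)*29)*(19928 + 9*(282 + 121)/(-305)) = (49497 + 48*29)*(19928 + 9*(-1/305)*403) = (49497 + 1392)*(19928 - 3627/305) = 50889*(6074413/305) = 309120803157/305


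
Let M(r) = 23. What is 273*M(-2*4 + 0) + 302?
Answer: 6581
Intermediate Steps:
273*M(-2*4 + 0) + 302 = 273*23 + 302 = 6279 + 302 = 6581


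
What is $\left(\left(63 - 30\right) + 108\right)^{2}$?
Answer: $19881$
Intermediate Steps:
$\left(\left(63 - 30\right) + 108\right)^{2} = \left(33 + 108\right)^{2} = 141^{2} = 19881$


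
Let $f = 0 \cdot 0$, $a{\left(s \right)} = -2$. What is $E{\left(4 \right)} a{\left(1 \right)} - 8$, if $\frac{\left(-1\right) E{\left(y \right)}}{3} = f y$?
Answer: $-8$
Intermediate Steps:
$f = 0$
$E{\left(y \right)} = 0$ ($E{\left(y \right)} = - 3 \cdot 0 y = \left(-3\right) 0 = 0$)
$E{\left(4 \right)} a{\left(1 \right)} - 8 = 0 \left(-2\right) - 8 = 0 - 8 = -8$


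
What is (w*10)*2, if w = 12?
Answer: 240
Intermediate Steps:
(w*10)*2 = (12*10)*2 = 120*2 = 240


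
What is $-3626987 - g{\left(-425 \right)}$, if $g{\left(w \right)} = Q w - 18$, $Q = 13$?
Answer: $-3621444$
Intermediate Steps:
$g{\left(w \right)} = -18 + 13 w$ ($g{\left(w \right)} = 13 w - 18 = -18 + 13 w$)
$-3626987 - g{\left(-425 \right)} = -3626987 - \left(-18 + 13 \left(-425\right)\right) = -3626987 - \left(-18 - 5525\right) = -3626987 - -5543 = -3626987 + 5543 = -3621444$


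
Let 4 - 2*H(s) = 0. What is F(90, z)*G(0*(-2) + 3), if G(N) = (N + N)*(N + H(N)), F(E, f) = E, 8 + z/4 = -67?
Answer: 2700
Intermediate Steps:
z = -300 (z = -32 + 4*(-67) = -32 - 268 = -300)
H(s) = 2 (H(s) = 2 - 1/2*0 = 2 + 0 = 2)
G(N) = 2*N*(2 + N) (G(N) = (N + N)*(N + 2) = (2*N)*(2 + N) = 2*N*(2 + N))
F(90, z)*G(0*(-2) + 3) = 90*(2*(0*(-2) + 3)*(2 + (0*(-2) + 3))) = 90*(2*(0 + 3)*(2 + (0 + 3))) = 90*(2*3*(2 + 3)) = 90*(2*3*5) = 90*30 = 2700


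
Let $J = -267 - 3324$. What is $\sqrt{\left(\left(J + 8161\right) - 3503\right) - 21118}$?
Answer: $i \sqrt{20051} \approx 141.6 i$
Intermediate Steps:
$J = -3591$
$\sqrt{\left(\left(J + 8161\right) - 3503\right) - 21118} = \sqrt{\left(\left(-3591 + 8161\right) - 3503\right) - 21118} = \sqrt{\left(4570 - 3503\right) - 21118} = \sqrt{1067 - 21118} = \sqrt{-20051} = i \sqrt{20051}$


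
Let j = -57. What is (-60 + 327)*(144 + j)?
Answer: 23229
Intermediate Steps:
(-60 + 327)*(144 + j) = (-60 + 327)*(144 - 57) = 267*87 = 23229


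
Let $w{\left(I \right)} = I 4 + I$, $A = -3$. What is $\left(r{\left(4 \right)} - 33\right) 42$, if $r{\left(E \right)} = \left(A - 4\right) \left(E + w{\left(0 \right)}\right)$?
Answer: $-2562$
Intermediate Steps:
$w{\left(I \right)} = 5 I$ ($w{\left(I \right)} = 4 I + I = 5 I$)
$r{\left(E \right)} = - 7 E$ ($r{\left(E \right)} = \left(-3 - 4\right) \left(E + 5 \cdot 0\right) = - 7 \left(E + 0\right) = - 7 E$)
$\left(r{\left(4 \right)} - 33\right) 42 = \left(\left(-7\right) 4 - 33\right) 42 = \left(-28 - 33\right) 42 = \left(-61\right) 42 = -2562$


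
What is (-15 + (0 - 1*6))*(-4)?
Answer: 84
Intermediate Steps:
(-15 + (0 - 1*6))*(-4) = (-15 + (0 - 6))*(-4) = (-15 - 6)*(-4) = -21*(-4) = 84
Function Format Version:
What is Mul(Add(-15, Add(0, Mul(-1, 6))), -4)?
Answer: 84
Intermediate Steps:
Mul(Add(-15, Add(0, Mul(-1, 6))), -4) = Mul(Add(-15, Add(0, -6)), -4) = Mul(Add(-15, -6), -4) = Mul(-21, -4) = 84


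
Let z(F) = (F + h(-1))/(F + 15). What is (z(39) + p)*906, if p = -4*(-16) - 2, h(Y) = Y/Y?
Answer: 511588/9 ≈ 56843.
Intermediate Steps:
h(Y) = 1
z(F) = (1 + F)/(15 + F) (z(F) = (F + 1)/(F + 15) = (1 + F)/(15 + F))
p = 62 (p = 64 - 2 = 62)
(z(39) + p)*906 = ((1 + 39)/(15 + 39) + 62)*906 = (40/54 + 62)*906 = ((1/54)*40 + 62)*906 = (20/27 + 62)*906 = (1694/27)*906 = 511588/9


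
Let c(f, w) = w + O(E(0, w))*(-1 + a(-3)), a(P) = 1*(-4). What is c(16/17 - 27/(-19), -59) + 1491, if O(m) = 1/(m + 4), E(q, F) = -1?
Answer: 4291/3 ≈ 1430.3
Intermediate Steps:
O(m) = 1/(4 + m)
a(P) = -4
c(f, w) = -5/3 + w (c(f, w) = w + (-1 - 4)/(4 - 1) = w - 5/3 = -5/3 + w)
c(16/17 - 27/(-19), -59) + 1491 = (-5/3 - 59) + 1491 = -182/3 + 1491 = 4291/3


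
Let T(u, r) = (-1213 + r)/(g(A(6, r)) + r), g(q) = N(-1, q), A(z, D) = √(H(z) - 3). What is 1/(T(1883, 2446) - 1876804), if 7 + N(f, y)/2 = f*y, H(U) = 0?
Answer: -11100609504688/20833662692948402017 - 2466*I*√3/20833662692948402017 ≈ -5.3282e-7 - 2.0502e-16*I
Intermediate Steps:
N(f, y) = -14 + 2*f*y (N(f, y) = -14 + 2*(f*y) = -14 + 2*f*y)
A(z, D) = I*√3 (A(z, D) = √(0 - 3) = √(-3) = I*√3)
g(q) = -14 - 2*q (g(q) = -14 + 2*(-1)*q = -14 - 2*q)
T(u, r) = (-1213 + r)/(-14 + r - 2*I*√3) (T(u, r) = (-1213 + r)/((-14 - 2*I*√3) + r) = (-1213 + r)/(-14 + r - 2*I*√3))
1/(T(1883, 2446) - 1876804) = 1/((1213 - 1*2446)/(14 - 1*2446 + 2*I*√3) - 1876804) = 1/((1213 - 2446)/(14 - 2446 + 2*I*√3) - 1876804) = 1/(-1233/(-2432 + 2*I*√3) - 1876804) = 1/(-1876804 - 1233/(-2432 + 2*I*√3))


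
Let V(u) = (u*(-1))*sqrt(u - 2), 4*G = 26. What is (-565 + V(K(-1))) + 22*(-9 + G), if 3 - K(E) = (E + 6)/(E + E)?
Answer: -620 - 11*sqrt(14)/4 ≈ -630.29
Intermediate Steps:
K(E) = 3 - (6 + E)/(2*E) (K(E) = 3 - (E + 6)/(E + E) = 3 - (6 + E)/(2*E))
G = 13/2 (G = (1/4)*26 = 13/2 ≈ 6.5000)
V(u) = -u*sqrt(-2 + u) (V(u) = (-u)*sqrt(-2 + u) = -u*sqrt(-2 + u))
(-565 + V(K(-1))) + 22*(-9 + G) = (-565 - (5/2 - 3/(-1))*sqrt(-2 + (5/2 - 3/(-1)))) + 22*(-9 + 13/2) = (-565 - (5/2 - 3*(-1))*sqrt(-2 + (5/2 - 3*(-1)))) + 22*(-5/2) = (-565 - (5/2 + 3)*sqrt(-2 + (5/2 + 3))) - 55 = (-565 - 1*11/2*sqrt(-2 + 11/2)) - 55 = (-565 - 1*11/2*sqrt(7/2)) - 55 = (-565 - 1*11/2*sqrt(14)/2) - 55 = (-565 - 11*sqrt(14)/4) - 55 = -620 - 11*sqrt(14)/4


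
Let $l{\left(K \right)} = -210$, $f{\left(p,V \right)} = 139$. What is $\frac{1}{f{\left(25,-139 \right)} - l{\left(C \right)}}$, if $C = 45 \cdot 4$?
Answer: $\frac{1}{349} \approx 0.0028653$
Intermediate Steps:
$C = 180$
$\frac{1}{f{\left(25,-139 \right)} - l{\left(C \right)}} = \frac{1}{139 - -210} = \frac{1}{139 + 210} = \frac{1}{349}$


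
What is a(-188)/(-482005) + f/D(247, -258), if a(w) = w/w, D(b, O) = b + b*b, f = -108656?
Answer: -6546599567/3690712285 ≈ -1.7738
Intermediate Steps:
D(b, O) = b + b²
a(w) = 1
a(-188)/(-482005) + f/D(247, -258) = 1/(-482005) - 108656*1/(247*(1 + 247)) = 1*(-1/482005) - 108656/(247*248) = -1/482005 - 108656/61256 = -1/482005 - 108656*1/61256 = -1/482005 - 13582/7657 = -6546599567/3690712285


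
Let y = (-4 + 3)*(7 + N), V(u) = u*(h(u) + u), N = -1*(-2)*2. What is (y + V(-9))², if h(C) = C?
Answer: 22801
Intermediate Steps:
N = 4 (N = 2*2 = 4)
V(u) = 2*u² (V(u) = u*(u + u) = u*(2*u) = 2*u²)
y = -11 (y = (-4 + 3)*(7 + 4) = -1*11 = -11)
(y + V(-9))² = (-11 + 2*(-9)²)² = (-11 + 2*81)² = (-11 + 162)² = 151² = 22801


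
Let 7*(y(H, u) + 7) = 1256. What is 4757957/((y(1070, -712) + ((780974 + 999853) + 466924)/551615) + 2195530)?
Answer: 18371923153885/8478292500212 ≈ 2.1669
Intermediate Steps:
y(H, u) = 1207/7 (y(H, u) = -7 + (⅐)*1256 = -7 + 1256/7 = 1207/7)
4757957/((y(1070, -712) + ((780974 + 999853) + 466924)/551615) + 2195530) = 4757957/((1207/7 + ((780974 + 999853) + 466924)/551615) + 2195530) = 4757957/((1207/7 + (1780827 + 466924)*(1/551615)) + 2195530) = 4757957/((1207/7 + 2247751*(1/551615)) + 2195530) = 4757957/((1207/7 + 2247751/551615) + 2195530) = 4757957/(681533562/3861305 + 2195530) = 4757957/(8478292500212/3861305) = 4757957*(3861305/8478292500212) = 18371923153885/8478292500212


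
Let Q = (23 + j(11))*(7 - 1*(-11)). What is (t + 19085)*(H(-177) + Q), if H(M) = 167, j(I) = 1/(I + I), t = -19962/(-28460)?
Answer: 173817299840/15653 ≈ 1.1104e+7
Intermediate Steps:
t = 9981/14230 (t = -19962*(-1/28460) = 9981/14230 ≈ 0.70141)
j(I) = 1/(2*I)
Q = 4563/11 (Q = (23 + (1/2)/11)*(7 - 1*(-11)) = (23 + (1/2)*(1/11))*(7 + 11) = (23 + 1/22)*18 = (507/22)*18 = 4563/11 ≈ 414.82)
(t + 19085)*(H(-177) + Q) = (9981/14230 + 19085)*(167 + 4563/11) = (271589531/14230)*(6400/11) = 173817299840/15653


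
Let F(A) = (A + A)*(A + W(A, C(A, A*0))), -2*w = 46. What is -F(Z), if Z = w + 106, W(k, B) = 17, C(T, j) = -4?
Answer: -16600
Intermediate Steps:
w = -23 (w = -½*46 = -23)
Z = 83 (Z = -23 + 106 = 83)
F(A) = 2*A*(17 + A) (F(A) = (A + A)*(A + 17) = (2*A)*(17 + A) = 2*A*(17 + A))
-F(Z) = -2*83*(17 + 83) = -2*83*100 = -1*16600 = -16600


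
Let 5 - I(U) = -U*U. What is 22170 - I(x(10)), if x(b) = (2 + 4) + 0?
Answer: 22129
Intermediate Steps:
x(b) = 6 (x(b) = 6 + 0 = 6)
I(U) = 5 + U**2 (I(U) = 5 - (-1)*U*U = 5 - (-1)*U**2 = 5 + U**2)
22170 - I(x(10)) = 22170 - (5 + 6**2) = 22170 - (5 + 36) = 22170 - 1*41 = 22170 - 41 = 22129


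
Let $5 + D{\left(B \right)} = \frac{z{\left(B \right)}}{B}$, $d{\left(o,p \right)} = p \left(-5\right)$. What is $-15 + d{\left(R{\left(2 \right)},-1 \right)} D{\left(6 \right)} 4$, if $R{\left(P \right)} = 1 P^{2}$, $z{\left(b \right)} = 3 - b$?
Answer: $-125$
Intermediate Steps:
$R{\left(P \right)} = P^{2}$
$d{\left(o,p \right)} = - 5 p$
$D{\left(B \right)} = -5 + \frac{3 - B}{B}$
$-15 + d{\left(R{\left(2 \right)},-1 \right)} D{\left(6 \right)} 4 = -15 + \left(-5\right) \left(-1\right) \left(-6 + \frac{3}{6}\right) 4 = -15 + 5 \left(-6 + 3 \cdot \frac{1}{6}\right) 4 = -15 + 5 \left(-6 + \frac{1}{2}\right) 4 = -15 + 5 \left(\left(- \frac{11}{2}\right) 4\right) = -15 + 5 \left(-22\right) = -15 - 110 = -125$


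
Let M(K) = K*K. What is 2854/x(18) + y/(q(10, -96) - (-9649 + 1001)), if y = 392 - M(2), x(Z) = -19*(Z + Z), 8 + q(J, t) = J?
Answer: -6105427/1479150 ≈ -4.1277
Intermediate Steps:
M(K) = K²
q(J, t) = -8 + J
x(Z) = -38*Z
y = 388 (y = 392 - 1*2² = 392 - 1*4 = 392 - 4 = 388)
2854/x(18) + y/(q(10, -96) - (-9649 + 1001)) = 2854/((-38*18)) + 388/((-8 + 10) - (-9649 + 1001)) = 2854/(-684) + 388/(2 - 1*(-8648)) = 2854*(-1/684) + 388/(2 + 8648) = -1427/342 + 388/8650 = -1427/342 + 388*(1/8650) = -1427/342 + 194/4325 = -6105427/1479150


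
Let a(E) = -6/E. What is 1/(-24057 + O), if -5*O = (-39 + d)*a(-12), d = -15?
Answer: -5/120258 ≈ -4.1577e-5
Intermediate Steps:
O = 27/5 (O = -(-39 - 15)*(-6/(-12))/5 = -(-54)*(-6*(-1/12))/5 = -(-54)/(5*2) = -⅕*(-27) = 27/5 ≈ 5.4000)
1/(-24057 + O) = 1/(-24057 + 27/5) = 1/(-120258/5) = -5/120258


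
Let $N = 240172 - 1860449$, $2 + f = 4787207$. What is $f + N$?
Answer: $3166928$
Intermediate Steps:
$f = 4787205$ ($f = -2 + 4787207 = 4787205$)
$N = -1620277$ ($N = 240172 - 1860449 = -1620277$)
$f + N = 4787205 - 1620277 = 3166928$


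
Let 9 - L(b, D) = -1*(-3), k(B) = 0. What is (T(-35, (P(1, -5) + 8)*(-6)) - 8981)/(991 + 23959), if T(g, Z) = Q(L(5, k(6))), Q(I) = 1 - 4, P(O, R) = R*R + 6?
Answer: -4492/12475 ≈ -0.36008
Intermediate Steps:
P(O, R) = 6 + R² (P(O, R) = R² + 6 = 6 + R²)
L(b, D) = 6 (L(b, D) = 9 - (-1)*(-3) = 9 - 1*3 = 9 - 3 = 6)
Q(I) = -3
T(g, Z) = -3
(T(-35, (P(1, -5) + 8)*(-6)) - 8981)/(991 + 23959) = (-3 - 8981)/(991 + 23959) = -8984/24950 = -8984*1/24950 = -4492/12475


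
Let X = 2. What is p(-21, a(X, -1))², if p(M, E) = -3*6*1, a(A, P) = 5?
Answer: 324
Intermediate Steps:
p(M, E) = -18 (p(M, E) = -18*1 = -18)
p(-21, a(X, -1))² = (-18)² = 324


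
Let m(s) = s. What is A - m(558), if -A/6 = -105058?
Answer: 629790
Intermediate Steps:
A = 630348 (A = -6*(-105058) = 630348)
A - m(558) = 630348 - 1*558 = 630348 - 558 = 629790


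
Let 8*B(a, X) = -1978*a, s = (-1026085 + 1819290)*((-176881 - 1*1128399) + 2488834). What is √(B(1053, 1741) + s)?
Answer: 3*√417244751207/2 ≈ 9.6892e+5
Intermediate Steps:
s = 938800950570 (s = 793205*((-176881 - 1128399) + 2488834) = 793205*(-1305280 + 2488834) = 793205*1183554 = 938800950570)
B(a, X) = -989*a/4 (B(a, X) = (-1978*a)/8 = -989*a/4)
√(B(1053, 1741) + s) = √(-989/4*1053 + 938800950570) = √(-1041417/4 + 938800950570) = √(3755202760863/4) = 3*√417244751207/2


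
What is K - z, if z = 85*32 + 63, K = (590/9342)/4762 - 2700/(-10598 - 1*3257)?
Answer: -171521504129761/61636189842 ≈ -2782.8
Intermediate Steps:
K = 12012200525/61636189842 (K = (590*(1/9342))*(1/4762) - 2700/(-10598 - 3257) = (295/4671)*(1/4762) - 2700/(-13855) = 295/22243302 - 2700*(-1/13855) = 295/22243302 + 540/2771 = 12012200525/61636189842 ≈ 0.19489)
z = 2783 (z = 2720 + 63 = 2783)
K - z = 12012200525/61636189842 - 1*2783 = 12012200525/61636189842 - 2783 = -171521504129761/61636189842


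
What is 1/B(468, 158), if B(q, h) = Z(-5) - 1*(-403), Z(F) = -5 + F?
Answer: 1/393 ≈ 0.0025445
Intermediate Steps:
B(q, h) = 393 (B(q, h) = (-5 - 5) - 1*(-403) = -10 + 403 = 393)
1/B(468, 158) = 1/393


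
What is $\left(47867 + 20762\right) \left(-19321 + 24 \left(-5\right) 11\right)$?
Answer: $-1416571189$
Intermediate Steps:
$\left(47867 + 20762\right) \left(-19321 + 24 \left(-5\right) 11\right) = 68629 \left(-19321 - 1320\right) = 68629 \left(-20641\right) = -1416571189$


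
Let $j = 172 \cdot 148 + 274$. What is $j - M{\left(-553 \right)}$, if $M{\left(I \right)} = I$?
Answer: $26283$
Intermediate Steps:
$j = 25730$ ($j = 25456 + 274 = 25730$)
$j - M{\left(-553 \right)} = 25730 - -553 = 25730 + 553 = 26283$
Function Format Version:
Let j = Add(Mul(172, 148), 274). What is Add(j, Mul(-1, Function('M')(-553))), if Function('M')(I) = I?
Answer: 26283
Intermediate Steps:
j = 25730 (j = Add(25456, 274) = 25730)
Add(j, Mul(-1, Function('M')(-553))) = Add(25730, Mul(-1, -553)) = Add(25730, 553) = 26283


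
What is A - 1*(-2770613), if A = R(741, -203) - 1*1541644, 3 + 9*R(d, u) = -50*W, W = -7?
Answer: 11061068/9 ≈ 1.2290e+6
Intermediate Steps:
R(d, u) = 347/9 (R(d, u) = -1/3 + (-50*(-7))/9 = -1/3 + (1/9)*350 = -1/3 + 350/9 = 347/9)
A = -13874449/9 (A = 347/9 - 1*1541644 = 347/9 - 1541644 = -13874449/9 ≈ -1.5416e+6)
A - 1*(-2770613) = -13874449/9 - 1*(-2770613) = -13874449/9 + 2770613 = 11061068/9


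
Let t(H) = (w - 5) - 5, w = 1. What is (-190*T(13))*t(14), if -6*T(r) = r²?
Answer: -48165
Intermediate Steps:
t(H) = -9 (t(H) = (1 - 5) - 5 = -4 - 5 = -9)
T(r) = -r²/6
(-190*T(13))*t(14) = -(-95)*13²/3*(-9) = -(-95)*169/3*(-9) = -190*(-169/6)*(-9) = (16055/3)*(-9) = -48165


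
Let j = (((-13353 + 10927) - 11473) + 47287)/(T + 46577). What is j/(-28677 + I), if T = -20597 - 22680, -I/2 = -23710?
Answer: 8347/15462975 ≈ 0.00053981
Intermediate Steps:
I = 47420 (I = -2*(-23710) = 47420)
T = -43277
j = 8347/825 (j = (((-13353 + 10927) - 11473) + 47287)/(-43277 + 46577) = ((-2426 - 11473) + 47287)/3300 = (-13899 + 47287)*(1/3300) = 33388*(1/3300) = 8347/825 ≈ 10.118)
j/(-28677 + I) = 8347/(825*(-28677 + 47420)) = (8347/825)/18743 = (8347/825)*(1/18743) = 8347/15462975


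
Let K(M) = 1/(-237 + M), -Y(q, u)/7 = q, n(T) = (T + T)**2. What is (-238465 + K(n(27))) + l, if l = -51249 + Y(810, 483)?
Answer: -791333735/2679 ≈ -2.9538e+5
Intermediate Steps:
n(T) = 4*T**2 (n(T) = (2*T)**2 = 4*T**2)
Y(q, u) = -7*q
l = -56919 (l = -51249 - 7*810 = -51249 - 5670 = -56919)
(-238465 + K(n(27))) + l = (-238465 + 1/(-237 + 4*27**2)) - 56919 = (-238465 + 1/(-237 + 4*729)) - 56919 = (-238465 + 1/(-237 + 2916)) - 56919 = (-238465 + 1/2679) - 56919 = -638847734/2679 - 56919 = -791333735/2679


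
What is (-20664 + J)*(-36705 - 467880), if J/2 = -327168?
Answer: 340594875000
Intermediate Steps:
J = -654336 (J = 2*(-327168) = -654336)
(-20664 + J)*(-36705 - 467880) = (-20664 - 654336)*(-36705 - 467880) = -675000*(-504585) = 340594875000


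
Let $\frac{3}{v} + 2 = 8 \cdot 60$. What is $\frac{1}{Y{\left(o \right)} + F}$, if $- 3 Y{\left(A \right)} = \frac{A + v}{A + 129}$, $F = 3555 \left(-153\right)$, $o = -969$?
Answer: $- \frac{401520}{218392905193} \approx -1.8385 \cdot 10^{-6}$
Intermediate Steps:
$v = \frac{3}{478}$ ($v = \frac{3}{-2 + 8 \cdot 60} = \frac{3}{-2 + 480} = \frac{3}{478} \approx 0.0062762$)
$F = -543915$
$Y{\left(A \right)} = - \frac{\frac{3}{478} + A}{3 \left(129 + A\right)}$ ($Y{\left(A \right)} = - \frac{\left(A + \frac{3}{478}\right) \frac{1}{A + 129}}{3} = - \frac{\left(\frac{3}{478} + A\right) \frac{1}{129 + A}}{3} = - \frac{\frac{1}{129 + A} \left(\frac{3}{478} + A\right)}{3} = - \frac{\frac{3}{478} + A}{3 \left(129 + A\right)}$)
$\frac{1}{Y{\left(o \right)} + F} = \frac{1}{\frac{-3 - -463182}{1434 \left(129 - 969\right)} - 543915} = \frac{1}{\frac{-3 + 463182}{1434 \left(-840\right)} - 543915} = \frac{1}{\frac{1}{1434} \left(- \frac{1}{840}\right) 463179 - 543915} = \frac{1}{- \frac{154393}{401520} - 543915} = \frac{1}{- \frac{218392905193}{401520}} = - \frac{401520}{218392905193}$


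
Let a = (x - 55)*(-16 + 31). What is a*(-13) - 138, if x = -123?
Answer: 34572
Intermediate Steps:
a = -2670 (a = (-123 - 55)*(-16 + 31) = -178*15 = -2670)
a*(-13) - 138 = -2670*(-13) - 138 = 34710 - 138 = 34572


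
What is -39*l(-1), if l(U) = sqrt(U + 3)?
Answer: -39*sqrt(2) ≈ -55.154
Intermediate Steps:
l(U) = sqrt(3 + U)
-39*l(-1) = -39*sqrt(3 - 1) = -39*sqrt(2)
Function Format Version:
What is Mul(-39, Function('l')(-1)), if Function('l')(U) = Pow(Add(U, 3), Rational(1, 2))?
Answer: Mul(-39, Pow(2, Rational(1, 2))) ≈ -55.154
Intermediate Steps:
Function('l')(U) = Pow(Add(3, U), Rational(1, 2))
Mul(-39, Function('l')(-1)) = Mul(-39, Pow(Add(3, -1), Rational(1, 2))) = Mul(-39, Pow(2, Rational(1, 2)))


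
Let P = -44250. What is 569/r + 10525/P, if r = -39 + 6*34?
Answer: 20837/6490 ≈ 3.2106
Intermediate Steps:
r = 165 (r = -39 + 204 = 165)
569/r + 10525/P = 569/165 + 10525/(-44250) = 569*(1/165) + 10525*(-1/44250) = 569/165 - 421/1770 = 20837/6490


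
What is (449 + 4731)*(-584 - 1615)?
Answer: -11390820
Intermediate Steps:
(449 + 4731)*(-584 - 1615) = 5180*(-2199) = -11390820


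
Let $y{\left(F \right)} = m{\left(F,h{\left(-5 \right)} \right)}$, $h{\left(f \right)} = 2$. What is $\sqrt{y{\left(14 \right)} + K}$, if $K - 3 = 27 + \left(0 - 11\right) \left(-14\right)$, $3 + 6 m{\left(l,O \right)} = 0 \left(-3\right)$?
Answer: $\frac{\sqrt{734}}{2} \approx 13.546$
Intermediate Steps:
$m{\left(l,O \right)} = - \frac{1}{2}$ ($m{\left(l,O \right)} = - \frac{1}{2} + \frac{0 \left(-3\right)}{6} = - \frac{1}{2} + \frac{1}{6} \cdot 0 = - \frac{1}{2} + 0 = - \frac{1}{2}$)
$y{\left(F \right)} = - \frac{1}{2}$
$K = 184$ ($K = 3 + \left(27 + \left(0 - 11\right) \left(-14\right)\right) = 3 + \left(27 - -154\right) = 3 + \left(27 + 154\right) = 3 + 181 = 184$)
$\sqrt{y{\left(14 \right)} + K} = \sqrt{- \frac{1}{2} + 184} = \sqrt{\frac{367}{2}} = \frac{\sqrt{734}}{2}$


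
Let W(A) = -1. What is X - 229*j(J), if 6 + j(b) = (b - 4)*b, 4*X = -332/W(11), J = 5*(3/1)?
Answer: -36328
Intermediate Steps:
J = 15 (J = 5*(3*1) = 5*3 = 15)
X = 83 (X = (-332/(-1))/4 = (-332*(-1))/4 = (¼)*332 = 83)
j(b) = -6 + b*(-4 + b) (j(b) = -6 + (b - 4)*b = -6 + (-4 + b)*b = -6 + b*(-4 + b))
X - 229*j(J) = 83 - 229*(-6 + 15² - 4*15) = 83 - 229*(-6 + 225 - 60) = 83 - 229*159 = 83 - 36411 = -36328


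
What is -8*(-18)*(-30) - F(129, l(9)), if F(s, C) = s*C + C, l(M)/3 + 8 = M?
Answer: -4710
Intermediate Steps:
l(M) = -24 + 3*M
F(s, C) = C + C*s (F(s, C) = C*s + C = C + C*s)
-8*(-18)*(-30) - F(129, l(9)) = -8*(-18)*(-30) - (-24 + 3*9)*(1 + 129) = 144*(-30) - (-24 + 27)*130 = -4320 - 3*130 = -4320 - 1*390 = -4320 - 390 = -4710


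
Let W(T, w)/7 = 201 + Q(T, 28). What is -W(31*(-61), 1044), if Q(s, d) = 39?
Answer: -1680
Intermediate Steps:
W(T, w) = 1680 (W(T, w) = 7*(201 + 39) = 7*240 = 1680)
-W(31*(-61), 1044) = -1*1680 = -1680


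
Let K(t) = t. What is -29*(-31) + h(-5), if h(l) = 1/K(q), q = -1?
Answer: 898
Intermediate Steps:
h(l) = -1 (h(l) = 1/(-1) = -1)
-29*(-31) + h(-5) = -29*(-31) - 1 = 899 - 1 = 898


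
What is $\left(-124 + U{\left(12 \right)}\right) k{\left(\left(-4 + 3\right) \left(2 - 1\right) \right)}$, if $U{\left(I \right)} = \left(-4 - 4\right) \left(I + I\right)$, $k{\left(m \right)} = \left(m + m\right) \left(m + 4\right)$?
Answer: $1896$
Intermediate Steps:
$k{\left(m \right)} = 2 m \left(4 + m\right)$
$U{\left(I \right)} = - 16 I$ ($U{\left(I \right)} = - 8 \cdot 2 I = - 16 I$)
$\left(-124 + U{\left(12 \right)}\right) k{\left(\left(-4 + 3\right) \left(2 - 1\right) \right)} = \left(-124 - 192\right) 2 \left(-4 + 3\right) \left(2 - 1\right) \left(4 + \left(-4 + 3\right) \left(2 - 1\right)\right) = \left(-124 - 192\right) 2 \left(\left(-1\right) 1\right) \left(4 - 1\right) = - 316 \cdot 2 \left(-1\right) \left(4 - 1\right) = - 316 \cdot 2 \left(-1\right) 3 = \left(-316\right) \left(-6\right) = 1896$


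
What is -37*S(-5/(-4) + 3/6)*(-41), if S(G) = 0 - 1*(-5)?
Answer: 7585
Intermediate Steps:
S(G) = 5 (S(G) = 0 + 5 = 5)
-37*S(-5/(-4) + 3/6)*(-41) = -37*5*(-41) = -185*(-41) = 7585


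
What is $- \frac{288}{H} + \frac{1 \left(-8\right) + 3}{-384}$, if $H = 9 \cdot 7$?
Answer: $- \frac{12253}{2688} \approx -4.5584$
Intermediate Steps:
$H = 63$
$- \frac{288}{H} + \frac{1 \left(-8\right) + 3}{-384} = - \frac{288}{63} + \frac{1 \left(-8\right) + 3}{-384} = \left(-288\right) \frac{1}{63} + \left(-8 + 3\right) \left(- \frac{1}{384}\right) = - \frac{32}{7} - - \frac{5}{384} = - \frac{32}{7} + \frac{5}{384} = - \frac{12253}{2688}$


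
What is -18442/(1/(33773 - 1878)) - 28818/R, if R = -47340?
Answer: -1546985960099/2630 ≈ -5.8821e+8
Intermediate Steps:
-18442/(1/(33773 - 1878)) - 28818/R = -18442/(1/(33773 - 1878)) - 28818/(-47340) = -18442/(1/31895) - 28818*(-1/47340) = -18442/1/31895 + 1601/2630 = -18442*31895 + 1601/2630 = -588207590 + 1601/2630 = -1546985960099/2630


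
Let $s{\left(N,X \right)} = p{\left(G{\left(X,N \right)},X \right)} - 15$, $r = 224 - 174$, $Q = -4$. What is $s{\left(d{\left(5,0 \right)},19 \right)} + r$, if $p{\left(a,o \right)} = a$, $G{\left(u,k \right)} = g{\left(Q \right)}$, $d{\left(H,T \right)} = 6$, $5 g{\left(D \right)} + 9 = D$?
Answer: $\frac{162}{5} \approx 32.4$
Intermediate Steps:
$g{\left(D \right)} = - \frac{9}{5} + \frac{D}{5}$
$G{\left(u,k \right)} = - \frac{13}{5}$ ($G{\left(u,k \right)} = - \frac{9}{5} + \frac{1}{5} \left(-4\right) = - \frac{9}{5} - \frac{4}{5} = - \frac{13}{5}$)
$r = 50$ ($r = 224 - 174 = 50$)
$s{\left(N,X \right)} = - \frac{88}{5}$ ($s{\left(N,X \right)} = - \frac{13}{5} - 15 = - \frac{88}{5}$)
$s{\left(d{\left(5,0 \right)},19 \right)} + r = - \frac{88}{5} + 50 = \frac{162}{5}$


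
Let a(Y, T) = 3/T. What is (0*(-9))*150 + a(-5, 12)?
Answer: ¼ ≈ 0.25000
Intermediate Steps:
(0*(-9))*150 + a(-5, 12) = (0*(-9))*150 + 3/12 = 0*150 + 3*(1/12) = 0 + ¼ = ¼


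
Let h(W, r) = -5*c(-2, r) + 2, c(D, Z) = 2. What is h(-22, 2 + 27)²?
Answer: 64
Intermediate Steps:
h(W, r) = -8 (h(W, r) = -5*2 + 2 = -10 + 2 = -8)
h(-22, 2 + 27)² = (-8)² = 64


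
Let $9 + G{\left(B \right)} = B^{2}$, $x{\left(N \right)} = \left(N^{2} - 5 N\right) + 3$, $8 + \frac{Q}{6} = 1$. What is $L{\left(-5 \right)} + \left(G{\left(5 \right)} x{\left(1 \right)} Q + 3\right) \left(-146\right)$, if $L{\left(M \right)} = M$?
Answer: $-98555$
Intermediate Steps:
$Q = -42$ ($Q = -48 + 6 \cdot 1 = -48 + 6 = -42$)
$x{\left(N \right)} = 3 + N^{2} - 5 N$
$G{\left(B \right)} = -9 + B^{2}$
$L{\left(-5 \right)} + \left(G{\left(5 \right)} x{\left(1 \right)} Q + 3\right) \left(-146\right) = -5 + \left(\left(-9 + 5^{2}\right) \left(3 + 1^{2} - 5\right) \left(-42\right) + 3\right) \left(-146\right) = -5 + \left(\left(-9 + 25\right) \left(3 + 1 - 5\right) \left(-42\right) + 3\right) \left(-146\right) = -5 + \left(16 \left(\left(-1\right) \left(-42\right)\right) + 3\right) \left(-146\right) = -5 + \left(16 \cdot 42 + 3\right) \left(-146\right) = -5 + \left(672 + 3\right) \left(-146\right) = -5 + 675 \left(-146\right) = -5 - 98550 = -98555$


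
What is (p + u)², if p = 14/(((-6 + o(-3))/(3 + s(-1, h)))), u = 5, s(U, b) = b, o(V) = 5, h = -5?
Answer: 1089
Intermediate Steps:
p = 28 (p = 14/(((-6 + 5)/(3 - 5))) = 14/((-1/(-2))) = 14/((-1*(-½))) = 14/(½) = 14*2 = 28)
(p + u)² = (28 + 5)² = 33² = 1089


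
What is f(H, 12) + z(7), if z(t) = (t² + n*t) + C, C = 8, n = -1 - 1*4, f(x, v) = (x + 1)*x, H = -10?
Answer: 112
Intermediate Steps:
f(x, v) = x*(1 + x) (f(x, v) = (1 + x)*x = x*(1 + x))
n = -5 (n = -1 - 4 = -5)
z(t) = 8 + t² - 5*t (z(t) = (t² - 5*t) + 8 = 8 + t² - 5*t)
f(H, 12) + z(7) = -10*(1 - 10) + (8 + 7² - 5*7) = -10*(-9) + (8 + 49 - 35) = 90 + 22 = 112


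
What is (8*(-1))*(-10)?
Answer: 80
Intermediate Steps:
(8*(-1))*(-10) = -8*(-10) = 80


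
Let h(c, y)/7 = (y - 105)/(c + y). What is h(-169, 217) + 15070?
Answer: 45259/3 ≈ 15086.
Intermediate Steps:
h(c, y) = 7*(-105 + y)/(c + y) (h(c, y) = 7*((y - 105)/(c + y)) = 7*((-105 + y)/(c + y)) = 7*(-105 + y)/(c + y))
h(-169, 217) + 15070 = 7*(-105 + 217)/(-169 + 217) + 15070 = 7*112/48 + 15070 = 7*(1/48)*112 + 15070 = 49/3 + 15070 = 45259/3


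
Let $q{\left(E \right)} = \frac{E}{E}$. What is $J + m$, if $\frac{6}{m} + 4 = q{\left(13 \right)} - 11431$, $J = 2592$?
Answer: $\frac{14818461}{5717} \approx 2592.0$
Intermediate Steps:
$q{\left(E \right)} = 1$
$m = - \frac{3}{5717}$ ($m = \frac{6}{-4 + \left(1 - 11431\right)} = \frac{6}{-4 - 11430} = \frac{6}{-11434} = 6 \left(- \frac{1}{11434}\right) = - \frac{3}{5717} \approx -0.00052475$)
$J + m = 2592 - \frac{3}{5717} = \frac{14818461}{5717}$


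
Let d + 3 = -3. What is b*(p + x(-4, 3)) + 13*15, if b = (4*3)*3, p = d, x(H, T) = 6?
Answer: 195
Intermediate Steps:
d = -6 (d = -3 - 3 = -6)
p = -6
b = 36 (b = 12*3 = 36)
b*(p + x(-4, 3)) + 13*15 = 36*(-6 + 6) + 13*15 = 36*0 + 195 = 0 + 195 = 195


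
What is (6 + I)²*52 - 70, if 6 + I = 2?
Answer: 138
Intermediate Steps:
I = -4 (I = -6 + 2 = -4)
(6 + I)²*52 - 70 = (6 - 4)²*52 - 70 = 2²*52 - 70 = 4*52 - 70 = 208 - 70 = 138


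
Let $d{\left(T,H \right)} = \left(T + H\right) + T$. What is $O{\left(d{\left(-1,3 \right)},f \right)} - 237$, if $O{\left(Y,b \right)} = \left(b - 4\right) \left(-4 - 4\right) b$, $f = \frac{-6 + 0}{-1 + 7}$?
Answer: $-277$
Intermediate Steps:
$d{\left(T,H \right)} = H + 2 T$ ($d{\left(T,H \right)} = \left(H + T\right) + T = H + 2 T$)
$f = -1$ ($f = - \frac{6}{6} = \left(-6\right) \frac{1}{6} = -1$)
$O{\left(Y,b \right)} = b \left(32 - 8 b\right)$ ($O{\left(Y,b \right)} = \left(-4 + b\right) \left(-8\right) b = \left(32 - 8 b\right) b = b \left(32 - 8 b\right)$)
$O{\left(d{\left(-1,3 \right)},f \right)} - 237 = 8 \left(-1\right) \left(4 - -1\right) - 237 = 8 \left(-1\right) \left(4 + 1\right) - 237 = 8 \left(-1\right) 5 - 237 = -40 - 237 = -277$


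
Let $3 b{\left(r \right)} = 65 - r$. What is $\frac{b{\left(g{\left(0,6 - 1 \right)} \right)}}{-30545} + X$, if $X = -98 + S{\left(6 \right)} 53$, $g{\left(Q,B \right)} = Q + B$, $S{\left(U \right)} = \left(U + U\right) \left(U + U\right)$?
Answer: $\frac{46025202}{6109} \approx 7534.0$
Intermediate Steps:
$S{\left(U \right)} = 4 U^{2}$ ($S{\left(U \right)} = 2 U 2 U = 4 U^{2}$)
$g{\left(Q,B \right)} = B + Q$
$b{\left(r \right)} = \frac{65}{3} - \frac{r}{3}$ ($b{\left(r \right)} = \frac{65 - r}{3} = \frac{65}{3} - \frac{r}{3}$)
$X = 7534$ ($X = -98 + 4 \cdot 6^{2} \cdot 53 = -98 + 4 \cdot 36 \cdot 53 = -98 + 144 \cdot 53 = -98 + 7632 = 7534$)
$\frac{b{\left(g{\left(0,6 - 1 \right)} \right)}}{-30545} + X = \frac{\frac{65}{3} - \frac{\left(6 - 1\right) + 0}{3}}{-30545} + 7534 = \left(\frac{65}{3} - \frac{5 + 0}{3}\right) \left(- \frac{1}{30545}\right) + 7534 = \left(\frac{65}{3} - \frac{5}{3}\right) \left(- \frac{1}{30545}\right) + 7534 = 20 \left(- \frac{1}{30545}\right) + 7534 = - \frac{4}{6109} + 7534 = \frac{46025202}{6109}$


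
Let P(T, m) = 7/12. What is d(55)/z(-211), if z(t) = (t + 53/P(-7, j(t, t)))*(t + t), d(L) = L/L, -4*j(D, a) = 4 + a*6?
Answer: 7/354902 ≈ 1.9724e-5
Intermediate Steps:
j(D, a) = -1 - 3*a/2 (j(D, a) = -(4 + a*6)/4 = -(4 + 6*a)/4 = -1 - 3*a/2)
P(T, m) = 7/12 (P(T, m) = 7*(1/12) = 7/12)
d(L) = 1
z(t) = 2*t*(636/7 + t) (z(t) = (t + 53/(7/12))*(t + t) = (t + 53*(12/7))*(2*t) = (t + 636/7)*(2*t) = (636/7 + t)*(2*t) = 2*t*(636/7 + t))
d(55)/z(-211) = 1/((2/7)*(-211)*(636 + 7*(-211))) = 1/((2/7)*(-211)*(636 - 1477)) = 1/((2/7)*(-211)*(-841)) = 1/(354902/7) = 1*(7/354902) = 7/354902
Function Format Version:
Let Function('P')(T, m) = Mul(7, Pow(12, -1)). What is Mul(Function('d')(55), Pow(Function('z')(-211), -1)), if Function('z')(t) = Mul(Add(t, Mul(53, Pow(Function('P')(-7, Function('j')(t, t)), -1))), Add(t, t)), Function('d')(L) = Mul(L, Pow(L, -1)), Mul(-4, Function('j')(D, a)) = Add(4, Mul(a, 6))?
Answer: Rational(7, 354902) ≈ 1.9724e-5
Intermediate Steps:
Function('j')(D, a) = Add(-1, Mul(Rational(-3, 2), a)) (Function('j')(D, a) = Mul(Rational(-1, 4), Add(4, Mul(a, 6))) = Mul(Rational(-1, 4), Add(4, Mul(6, a))) = Add(-1, Mul(Rational(-3, 2), a)))
Function('P')(T, m) = Rational(7, 12) (Function('P')(T, m) = Mul(7, Rational(1, 12)) = Rational(7, 12))
Function('d')(L) = 1
Function('z')(t) = Mul(2, t, Add(Rational(636, 7), t)) (Function('z')(t) = Mul(Add(t, Mul(53, Pow(Rational(7, 12), -1))), Add(t, t)) = Mul(Add(t, Mul(53, Rational(12, 7))), Mul(2, t)) = Mul(Add(t, Rational(636, 7)), Mul(2, t)) = Mul(Add(Rational(636, 7), t), Mul(2, t)) = Mul(2, t, Add(Rational(636, 7), t)))
Mul(Function('d')(55), Pow(Function('z')(-211), -1)) = Mul(1, Pow(Mul(Rational(2, 7), -211, Add(636, Mul(7, -211))), -1)) = Mul(1, Pow(Mul(Rational(2, 7), -211, Add(636, -1477)), -1)) = Mul(1, Pow(Mul(Rational(2, 7), -211, -841), -1)) = Mul(1, Pow(Rational(354902, 7), -1)) = Mul(1, Rational(7, 354902)) = Rational(7, 354902)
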